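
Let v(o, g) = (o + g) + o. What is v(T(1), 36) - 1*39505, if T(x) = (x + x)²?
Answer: -39461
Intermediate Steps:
T(x) = 4*x² (T(x) = (2*x)² = 4*x²)
v(o, g) = g + 2*o (v(o, g) = (g + o) + o = g + 2*o)
v(T(1), 36) - 1*39505 = (36 + 2*(4*1²)) - 1*39505 = (36 + 2*(4*1)) - 39505 = (36 + 2*4) - 39505 = (36 + 8) - 39505 = 44 - 39505 = -39461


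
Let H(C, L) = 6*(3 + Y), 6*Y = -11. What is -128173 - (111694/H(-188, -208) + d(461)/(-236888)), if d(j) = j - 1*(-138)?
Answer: -238997483447/1658216 ≈ -1.4413e+5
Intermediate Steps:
Y = -11/6 (Y = (⅙)*(-11) = -11/6 ≈ -1.8333)
d(j) = 138 + j (d(j) = j + 138 = 138 + j)
H(C, L) = 7 (H(C, L) = 6*(3 - 11/6) = 6*(7/6) = 7)
-128173 - (111694/H(-188, -208) + d(461)/(-236888)) = -128173 - (111694/7 + (138 + 461)/(-236888)) = -128173 - (111694*(⅐) + 599*(-1/236888)) = -128173 - (111694/7 - 599/236888) = -128173 - 1*26458964079/1658216 = -128173 - 26458964079/1658216 = -238997483447/1658216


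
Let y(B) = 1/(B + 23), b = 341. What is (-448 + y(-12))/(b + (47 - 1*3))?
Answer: -4927/4235 ≈ -1.1634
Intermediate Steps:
y(B) = 1/(23 + B)
(-448 + y(-12))/(b + (47 - 1*3)) = (-448 + 1/(23 - 12))/(341 + (47 - 1*3)) = (-448 + 1/11)/(341 + (47 - 3)) = (-448 + 1/11)/(341 + 44) = -4927/11/385 = -4927/11*1/385 = -4927/4235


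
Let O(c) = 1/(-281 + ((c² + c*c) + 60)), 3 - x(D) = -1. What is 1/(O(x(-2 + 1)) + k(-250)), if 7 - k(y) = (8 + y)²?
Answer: -189/11067274 ≈ -1.7077e-5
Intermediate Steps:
k(y) = 7 - (8 + y)²
x(D) = 4 (x(D) = 3 - 1*(-1) = 3 + 1 = 4)
O(c) = 1/(-221 + 2*c²) (O(c) = 1/(-281 + ((c² + c²) + 60)) = 1/(-281 + (2*c² + 60)) = 1/(-281 + (60 + 2*c²)) = 1/(-221 + 2*c²))
1/(O(x(-2 + 1)) + k(-250)) = 1/(1/(-221 + 2*4²) + (7 - (8 - 250)²)) = 1/(1/(-221 + 2*16) + (7 - 1*(-242)²)) = 1/(1/(-221 + 32) + (7 - 1*58564)) = 1/(1/(-189) + (7 - 58564)) = 1/(-1/189 - 58557) = 1/(-11067274/189) = -189/11067274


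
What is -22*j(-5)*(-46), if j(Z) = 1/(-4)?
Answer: -253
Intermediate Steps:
j(Z) = -¼
-22*j(-5)*(-46) = -22*(-¼)*(-46) = (11/2)*(-46) = -253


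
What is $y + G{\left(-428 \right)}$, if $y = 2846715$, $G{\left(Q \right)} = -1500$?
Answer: $2845215$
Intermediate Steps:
$y + G{\left(-428 \right)} = 2846715 - 1500 = 2845215$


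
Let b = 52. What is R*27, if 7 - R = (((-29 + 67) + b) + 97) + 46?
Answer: -6102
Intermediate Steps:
R = -226 (R = 7 - ((((-29 + 67) + 52) + 97) + 46) = 7 - (((38 + 52) + 97) + 46) = 7 - ((90 + 97) + 46) = 7 - (187 + 46) = 7 - 1*233 = 7 - 233 = -226)
R*27 = -226*27 = -6102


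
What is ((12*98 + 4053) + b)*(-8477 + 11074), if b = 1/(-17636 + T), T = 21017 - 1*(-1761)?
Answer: 69826886843/5142 ≈ 1.3580e+7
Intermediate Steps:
T = 22778 (T = 21017 + 1761 = 22778)
b = 1/5142 (b = 1/(-17636 + 22778) = 1/5142 ≈ 0.00019448)
((12*98 + 4053) + b)*(-8477 + 11074) = ((12*98 + 4053) + 1/5142)*(-8477 + 11074) = ((1176 + 4053) + 1/5142)*2597 = (5229 + 1/5142)*2597 = (26887519/5142)*2597 = 69826886843/5142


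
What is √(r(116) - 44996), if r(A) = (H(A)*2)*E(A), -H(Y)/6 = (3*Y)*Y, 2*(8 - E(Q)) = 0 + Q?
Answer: 2*√6043951 ≈ 4916.9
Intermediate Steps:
E(Q) = 8 - Q/2 (E(Q) = 8 - (0 + Q)/2 = 8 - Q/2)
H(Y) = -18*Y² (H(Y) = -6*3*Y*Y = -18*Y²)
r(A) = -36*A²*(8 - A/2) (r(A) = (-18*A²*2)*(8 - A/2) = (-36*A²)*(8 - A/2) = -36*A²*(8 - A/2))
√(r(116) - 44996) = √(18*116²*(-16 + 116) - 44996) = √(18*13456*100 - 44996) = √(24220800 - 44996) = √24175804 = 2*√6043951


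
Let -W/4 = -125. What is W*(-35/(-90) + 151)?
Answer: 681250/9 ≈ 75695.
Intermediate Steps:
W = 500 (W = -4*(-125) = 500)
W*(-35/(-90) + 151) = 500*(-35/(-90) + 151) = 500*(-35*(-1/90) + 151) = 500*(7/18 + 151) = 500*(2725/18) = 681250/9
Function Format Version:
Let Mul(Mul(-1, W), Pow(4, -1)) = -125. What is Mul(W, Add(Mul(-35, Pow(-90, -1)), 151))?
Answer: Rational(681250, 9) ≈ 75695.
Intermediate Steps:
W = 500 (W = Mul(-4, -125) = 500)
Mul(W, Add(Mul(-35, Pow(-90, -1)), 151)) = Mul(500, Add(Mul(-35, Pow(-90, -1)), 151)) = Mul(500, Add(Mul(-35, Rational(-1, 90)), 151)) = Mul(500, Add(Rational(7, 18), 151)) = Mul(500, Rational(2725, 18)) = Rational(681250, 9)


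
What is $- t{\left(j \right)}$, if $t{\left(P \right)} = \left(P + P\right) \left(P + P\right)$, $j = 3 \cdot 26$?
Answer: $-24336$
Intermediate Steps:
$j = 78$
$t{\left(P \right)} = 4 P^{2}$ ($t{\left(P \right)} = 2 P 2 P = 4 P^{2}$)
$- t{\left(j \right)} = - 4 \cdot 78^{2} = - 4 \cdot 6084 = \left(-1\right) 24336 = -24336$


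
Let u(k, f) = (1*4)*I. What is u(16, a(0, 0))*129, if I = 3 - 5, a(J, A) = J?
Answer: -1032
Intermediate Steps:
I = -2
u(k, f) = -8 (u(k, f) = (1*4)*(-2) = 4*(-2) = -8)
u(16, a(0, 0))*129 = -8*129 = -1032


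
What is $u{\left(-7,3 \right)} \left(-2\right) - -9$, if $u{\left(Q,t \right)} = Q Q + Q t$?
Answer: $-47$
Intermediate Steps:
$u{\left(Q,t \right)} = Q^{2} + Q t$
$u{\left(-7,3 \right)} \left(-2\right) - -9 = - 7 \left(-7 + 3\right) \left(-2\right) - -9 = \left(-7\right) \left(-4\right) \left(-2\right) + 9 = 28 \left(-2\right) + 9 = -56 + 9 = -47$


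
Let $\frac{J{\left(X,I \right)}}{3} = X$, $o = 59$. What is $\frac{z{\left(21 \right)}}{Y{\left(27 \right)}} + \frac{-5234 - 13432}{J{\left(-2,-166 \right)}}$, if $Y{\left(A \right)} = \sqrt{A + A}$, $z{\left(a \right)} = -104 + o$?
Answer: $3111 - \frac{5 \sqrt{6}}{2} \approx 3104.9$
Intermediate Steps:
$z{\left(a \right)} = -45$ ($z{\left(a \right)} = -104 + 59 = -45$)
$J{\left(X,I \right)} = 3 X$
$Y{\left(A \right)} = \sqrt{2} \sqrt{A}$ ($Y{\left(A \right)} = \sqrt{2 A} = \sqrt{2} \sqrt{A}$)
$\frac{z{\left(21 \right)}}{Y{\left(27 \right)}} + \frac{-5234 - 13432}{J{\left(-2,-166 \right)}} = - \frac{45}{\sqrt{2} \sqrt{27}} + \frac{-5234 - 13432}{3 \left(-2\right)} = - \frac{45}{\sqrt{2} \cdot 3 \sqrt{3}} - \frac{18666}{-6} = - \frac{45}{3 \sqrt{6}} - -3111 = - 45 \frac{\sqrt{6}}{18} + 3111 = - \frac{5 \sqrt{6}}{2} + 3111 = 3111 - \frac{5 \sqrt{6}}{2}$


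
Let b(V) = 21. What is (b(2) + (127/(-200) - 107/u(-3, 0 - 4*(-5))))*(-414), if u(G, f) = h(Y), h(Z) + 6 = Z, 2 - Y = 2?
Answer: -1581411/100 ≈ -15814.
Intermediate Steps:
Y = 0 (Y = 2 - 1*2 = 2 - 2 = 0)
h(Z) = -6 + Z
u(G, f) = -6 (u(G, f) = -6 + 0 = -6)
(b(2) + (127/(-200) - 107/u(-3, 0 - 4*(-5))))*(-414) = (21 + (127/(-200) - 107/(-6)))*(-414) = (21 + (127*(-1/200) - 107*(-⅙)))*(-414) = (21 + (-127/200 + 107/6))*(-414) = (21 + 10319/600)*(-414) = (22919/600)*(-414) = -1581411/100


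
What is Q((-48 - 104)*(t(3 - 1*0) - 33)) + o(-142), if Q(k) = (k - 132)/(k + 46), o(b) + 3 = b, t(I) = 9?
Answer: -266057/1847 ≈ -144.05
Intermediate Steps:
o(b) = -3 + b
Q(k) = (-132 + k)/(46 + k)
Q((-48 - 104)*(t(3 - 1*0) - 33)) + o(-142) = (-132 + (-48 - 104)*(9 - 33))/(46 + (-48 - 104)*(9 - 33)) + (-3 - 142) = (-132 - 152*(-24))/(46 - 152*(-24)) - 145 = (-132 + 3648)/(46 + 3648) - 145 = 3516/3694 - 145 = (1/3694)*3516 - 145 = 1758/1847 - 145 = -266057/1847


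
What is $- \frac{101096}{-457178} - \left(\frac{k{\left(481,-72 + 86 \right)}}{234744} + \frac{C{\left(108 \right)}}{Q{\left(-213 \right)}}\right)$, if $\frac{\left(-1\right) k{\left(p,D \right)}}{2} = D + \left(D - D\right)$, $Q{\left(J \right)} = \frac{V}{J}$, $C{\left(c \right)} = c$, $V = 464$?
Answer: $\frac{38746905375235}{778068495132} \approx 49.799$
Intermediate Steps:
$Q{\left(J \right)} = \frac{464}{J}$
$k{\left(p,D \right)} = - 2 D$ ($k{\left(p,D \right)} = - 2 \left(D + \left(D - D\right)\right) = - 2 \left(D + 0\right) = - 2 D$)
$- \frac{101096}{-457178} - \left(\frac{k{\left(481,-72 + 86 \right)}}{234744} + \frac{C{\left(108 \right)}}{Q{\left(-213 \right)}}\right) = - \frac{101096}{-457178} - \left(\frac{\left(-2\right) \left(-72 + 86\right)}{234744} + \frac{108}{464 \frac{1}{-213}}\right) = \left(-101096\right) \left(- \frac{1}{457178}\right) - \left(\left(-2\right) 14 \cdot \frac{1}{234744} + \frac{108}{464 \left(- \frac{1}{213}\right)}\right) = \frac{50548}{228589} - \left(\left(-28\right) \frac{1}{234744} + \frac{108}{- \frac{464}{213}}\right) = \frac{50548}{228589} - \left(- \frac{7}{58686} + 108 \left(- \frac{213}{464}\right)\right) = \frac{50548}{228589} - \left(- \frac{7}{58686} - \frac{5751}{116}\right) = \frac{50548}{228589} - - \frac{168751999}{3403788} = \frac{50548}{228589} + \frac{168751999}{3403788} = \frac{38746905375235}{778068495132}$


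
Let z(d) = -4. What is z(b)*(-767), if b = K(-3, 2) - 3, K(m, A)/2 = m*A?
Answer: 3068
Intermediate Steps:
K(m, A) = 2*A*m (K(m, A) = 2*(m*A) = 2*(A*m) = 2*A*m)
b = -15 (b = 2*2*(-3) - 3 = -12 - 3 = -15)
z(b)*(-767) = -4*(-767) = 3068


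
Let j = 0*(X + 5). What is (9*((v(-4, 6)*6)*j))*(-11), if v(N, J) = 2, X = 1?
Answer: 0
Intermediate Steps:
j = 0 (j = 0*(1 + 5) = 0*6 = 0)
(9*((v(-4, 6)*6)*j))*(-11) = (9*((2*6)*0))*(-11) = (9*(12*0))*(-11) = (9*0)*(-11) = 0*(-11) = 0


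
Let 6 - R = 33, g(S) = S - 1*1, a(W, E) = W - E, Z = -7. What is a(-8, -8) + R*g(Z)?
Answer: 216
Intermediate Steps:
g(S) = -1 + S (g(S) = S - 1 = -1 + S)
R = -27 (R = 6 - 1*33 = 6 - 33 = -27)
a(-8, -8) + R*g(Z) = (-8 - 1*(-8)) - 27*(-1 - 7) = (-8 + 8) - 27*(-8) = 0 + 216 = 216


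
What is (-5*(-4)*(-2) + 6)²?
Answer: 1156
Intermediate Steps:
(-5*(-4)*(-2) + 6)² = (20*(-2) + 6)² = (-40 + 6)² = (-34)² = 1156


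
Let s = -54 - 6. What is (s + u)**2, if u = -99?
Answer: 25281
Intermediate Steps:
s = -60
(s + u)**2 = (-60 - 99)**2 = (-159)**2 = 25281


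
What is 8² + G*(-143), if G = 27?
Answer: -3797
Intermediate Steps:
8² + G*(-143) = 8² + 27*(-143) = 64 - 3861 = -3797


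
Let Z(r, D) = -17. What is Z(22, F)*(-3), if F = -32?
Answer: 51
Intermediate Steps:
Z(22, F)*(-3) = -17*(-3) = 51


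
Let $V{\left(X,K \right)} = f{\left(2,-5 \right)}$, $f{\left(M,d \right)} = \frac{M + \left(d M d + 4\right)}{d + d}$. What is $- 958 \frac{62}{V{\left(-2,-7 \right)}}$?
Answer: $\frac{74245}{7} \approx 10606.0$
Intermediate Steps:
$f{\left(M,d \right)} = \frac{4 + M + M d^{2}}{2 d}$ ($f{\left(M,d \right)} = \frac{M + \left(M d d + 4\right)}{2 d} = \left(M + \left(M d^{2} + 4\right)\right) \frac{1}{2 d} = \left(M + \left(4 + M d^{2}\right)\right) \frac{1}{2 d} = \left(4 + M + M d^{2}\right) \frac{1}{2 d} = \frac{4 + M + M d^{2}}{2 d}$)
$V{\left(X,K \right)} = - \frac{28}{5}$ ($V{\left(X,K \right)} = \frac{4 + 2 + 2 \left(-5\right)^{2}}{2 \left(-5\right)} = \frac{1}{2} \left(- \frac{1}{5}\right) \left(4 + 2 + 2 \cdot 25\right) = \frac{1}{2} \left(- \frac{1}{5}\right) \left(4 + 2 + 50\right) = \frac{1}{2} \left(- \frac{1}{5}\right) 56 = - \frac{28}{5}$)
$- 958 \frac{62}{V{\left(-2,-7 \right)}} = - 958 \frac{62}{- \frac{28}{5}} = - 958 \cdot 62 \left(- \frac{5}{28}\right) = \left(-958\right) \left(- \frac{155}{14}\right) = \frac{74245}{7}$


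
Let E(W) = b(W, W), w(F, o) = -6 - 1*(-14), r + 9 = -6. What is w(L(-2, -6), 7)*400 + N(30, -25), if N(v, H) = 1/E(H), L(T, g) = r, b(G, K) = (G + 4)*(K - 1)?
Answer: 1747201/546 ≈ 3200.0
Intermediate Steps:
r = -15 (r = -9 - 6 = -15)
b(G, K) = (-1 + K)*(4 + G) (b(G, K) = (4 + G)*(-1 + K) = (-1 + K)*(4 + G))
L(T, g) = -15
w(F, o) = 8 (w(F, o) = -6 + 14 = 8)
E(W) = -4 + W² + 3*W (E(W) = -4 - W + 4*W + W*W = -4 - W + 4*W + W² = -4 + W² + 3*W)
N(v, H) = 1/(-4 + H² + 3*H)
w(L(-2, -6), 7)*400 + N(30, -25) = 8*400 + 1/(-4 + (-25)² + 3*(-25)) = 3200 + 1/(-4 + 625 - 75) = 3200 + 1/546 = 1747201/546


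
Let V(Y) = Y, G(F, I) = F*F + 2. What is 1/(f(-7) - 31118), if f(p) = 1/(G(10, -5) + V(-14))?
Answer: -88/2738383 ≈ -3.2136e-5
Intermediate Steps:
G(F, I) = 2 + F**2 (G(F, I) = F**2 + 2 = 2 + F**2)
f(p) = 1/88 (f(p) = 1/((2 + 10**2) - 14) = 1/((2 + 100) - 14) = 1/(102 - 14) = 1/88)
1/(f(-7) - 31118) = 1/(1/88 - 31118) = 1/(-2738383/88) = -88/2738383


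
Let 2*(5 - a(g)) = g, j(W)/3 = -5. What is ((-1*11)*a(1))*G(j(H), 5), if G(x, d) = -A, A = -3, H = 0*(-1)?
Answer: -297/2 ≈ -148.50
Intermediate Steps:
H = 0
j(W) = -15 (j(W) = 3*(-5) = -15)
a(g) = 5 - g/2
G(x, d) = 3 (G(x, d) = -1*(-3) = 3)
((-1*11)*a(1))*G(j(H), 5) = ((-1*11)*(5 - ½*1))*3 = -11*(5 - ½)*3 = -11*9/2*3 = -99/2*3 = -297/2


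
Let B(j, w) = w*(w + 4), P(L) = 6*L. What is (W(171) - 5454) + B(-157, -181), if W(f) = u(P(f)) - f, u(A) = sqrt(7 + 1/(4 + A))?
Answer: 26412 + sqrt(7427330)/1030 ≈ 26415.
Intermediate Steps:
W(f) = sqrt((29 + 42*f)/(4 + 6*f)) - f (W(f) = sqrt((29 + 7*(6*f))/(4 + 6*f)) - f = sqrt((29 + 42*f)/(4 + 6*f)) - f)
B(j, w) = w*(4 + w)
(W(171) - 5454) + B(-157, -181) = ((-1*171 + sqrt(2)*sqrt((29 + 42*171)/(2 + 3*171))/2) - 5454) - 181*(4 - 181) = ((-171 + sqrt(2)*sqrt((29 + 7182)/(2 + 513))/2) - 5454) - 181*(-177) = ((-171 + sqrt(2)*sqrt(7211/515)/2) - 5454) + 32037 = ((-171 + sqrt(2)*(sqrt(3713665)/515)/2) - 5454) + 32037 = ((-171 + sqrt(7427330)/1030) - 5454) + 32037 = (-5625 + sqrt(7427330)/1030) + 32037 = 26412 + sqrt(7427330)/1030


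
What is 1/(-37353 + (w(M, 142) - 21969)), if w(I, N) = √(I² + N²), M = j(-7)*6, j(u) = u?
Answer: -29661/1759538878 - √5482/1759538878 ≈ -1.6899e-5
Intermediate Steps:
M = -42 (M = -7*6 = -42)
1/(-37353 + (w(M, 142) - 21969)) = 1/(-37353 + (√((-42)² + 142²) - 21969)) = 1/(-37353 + (√(1764 + 20164) - 21969)) = 1/(-37353 + (√21928 - 21969)) = 1/(-37353 + (2*√5482 - 21969)) = 1/(-37353 + (-21969 + 2*√5482)) = 1/(-59322 + 2*√5482)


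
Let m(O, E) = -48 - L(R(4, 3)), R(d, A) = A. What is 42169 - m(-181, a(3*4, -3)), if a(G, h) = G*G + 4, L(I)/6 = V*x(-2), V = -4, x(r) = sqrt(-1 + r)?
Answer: 42217 - 24*I*sqrt(3) ≈ 42217.0 - 41.569*I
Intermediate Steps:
L(I) = -24*I*sqrt(3) (L(I) = 6*(-4*sqrt(-1 - 2)) = 6*(-4*I*sqrt(3)) = -24*I*sqrt(3))
a(G, h) = 4 + G**2 (a(G, h) = G**2 + 4 = 4 + G**2)
m(O, E) = -48 + 24*I*sqrt(3) (m(O, E) = -48 - (-24)*I*sqrt(3) = -48 + 24*I*sqrt(3))
42169 - m(-181, a(3*4, -3)) = 42169 - (-48 + 24*I*sqrt(3)) = 42169 + (48 - 24*I*sqrt(3)) = 42217 - 24*I*sqrt(3)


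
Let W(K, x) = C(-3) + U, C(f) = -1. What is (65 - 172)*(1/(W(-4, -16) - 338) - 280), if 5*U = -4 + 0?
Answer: 50902575/1699 ≈ 29960.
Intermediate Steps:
U = -⅘ (U = (-4 + 0)/5 = (⅕)*(-4) = -⅘ ≈ -0.80000)
W(K, x) = -9/5 (W(K, x) = -1 - ⅘ = -9/5)
(65 - 172)*(1/(W(-4, -16) - 338) - 280) = (65 - 172)*(1/(-9/5 - 338) - 280) = -107*(1/(-1699/5) - 280) = -107*(-5/1699 - 280) = -107*(-475725/1699) = 50902575/1699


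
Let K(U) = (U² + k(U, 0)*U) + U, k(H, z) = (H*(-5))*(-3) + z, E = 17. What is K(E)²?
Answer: 21538881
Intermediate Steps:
k(H, z) = z + 15*H (k(H, z) = -5*H*(-3) + z = 15*H + z = z + 15*H)
K(U) = U + 16*U² (K(U) = (U² + (0 + 15*U)*U) + U = (U² + (15*U)*U) + U = (U² + 15*U²) + U = 16*U² + U = U + 16*U²)
K(E)² = (17*(1 + 16*17))² = (17*(1 + 272))² = (17*273)² = 4641² = 21538881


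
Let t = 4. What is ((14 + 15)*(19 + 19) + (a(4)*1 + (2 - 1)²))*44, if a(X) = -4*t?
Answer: 47828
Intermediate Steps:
a(X) = -16 (a(X) = -4*4 = -16)
((14 + 15)*(19 + 19) + (a(4)*1 + (2 - 1)²))*44 = ((14 + 15)*(19 + 19) + (-16*1 + (2 - 1)²))*44 = (29*38 + (-16 + 1²))*44 = (1102 + (-16 + 1))*44 = (1102 - 15)*44 = 1087*44 = 47828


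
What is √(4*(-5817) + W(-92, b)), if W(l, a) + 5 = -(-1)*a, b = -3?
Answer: 46*I*√11 ≈ 152.56*I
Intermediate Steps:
W(l, a) = -5 + a (W(l, a) = -5 - (-1)*a = -5 + a)
√(4*(-5817) + W(-92, b)) = √(4*(-5817) + (-5 - 3)) = √(-23268 - 8) = √(-23276) = 46*I*√11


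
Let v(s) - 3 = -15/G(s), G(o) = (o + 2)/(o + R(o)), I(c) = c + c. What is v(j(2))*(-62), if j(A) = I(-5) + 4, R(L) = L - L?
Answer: 1209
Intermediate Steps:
I(c) = 2*c
R(L) = 0
G(o) = (2 + o)/o (G(o) = (o + 2)/(o + 0) = (2 + o)/o)
j(A) = -6 (j(A) = 2*(-5) + 4 = -10 + 4 = -6)
v(s) = 3 - 15*s/(2 + s)
v(j(2))*(-62) = (6*(1 - 2*(-6))/(2 - 6))*(-62) = (6*(1 + 12)/(-4))*(-62) = (6*(-¼)*13)*(-62) = -39/2*(-62) = 1209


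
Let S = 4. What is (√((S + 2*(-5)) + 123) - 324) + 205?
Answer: -119 + 3*√13 ≈ -108.18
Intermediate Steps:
(√((S + 2*(-5)) + 123) - 324) + 205 = (√((4 + 2*(-5)) + 123) - 324) + 205 = (√((4 - 10) + 123) - 324) + 205 = (√(-6 + 123) - 324) + 205 = (√117 - 324) + 205 = (3*√13 - 324) + 205 = (-324 + 3*√13) + 205 = -119 + 3*√13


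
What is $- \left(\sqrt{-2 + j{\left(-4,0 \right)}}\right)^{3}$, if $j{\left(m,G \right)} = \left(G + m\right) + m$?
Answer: $10 i \sqrt{10} \approx 31.623 i$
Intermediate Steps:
$j{\left(m,G \right)} = G + 2 m$
$- \left(\sqrt{-2 + j{\left(-4,0 \right)}}\right)^{3} = - \left(\sqrt{-2 + \left(0 + 2 \left(-4\right)\right)}\right)^{3} = - \left(\sqrt{-2 + \left(0 - 8\right)}\right)^{3} = - \left(\sqrt{-2 - 8}\right)^{3} = - \left(\sqrt{-10}\right)^{3} = - \left(i \sqrt{10}\right)^{3} = - \left(-10\right) i \sqrt{10} = 10 i \sqrt{10}$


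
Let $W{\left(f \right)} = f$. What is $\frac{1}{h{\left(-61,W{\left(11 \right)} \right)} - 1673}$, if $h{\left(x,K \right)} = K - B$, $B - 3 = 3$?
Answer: $- \frac{1}{1668} \approx -0.00059952$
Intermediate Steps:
$B = 6$ ($B = 3 + 3 = 6$)
$h{\left(x,K \right)} = -6 + K$ ($h{\left(x,K \right)} = K - 6 = -6 + K$)
$\frac{1}{h{\left(-61,W{\left(11 \right)} \right)} - 1673} = \frac{1}{\left(-6 + 11\right) - 1673} = \frac{1}{5 - 1673} = \frac{1}{-1668} = - \frac{1}{1668}$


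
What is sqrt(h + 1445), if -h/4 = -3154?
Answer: sqrt(14061) ≈ 118.58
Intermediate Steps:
h = 12616 (h = -4*(-3154) = 12616)
sqrt(h + 1445) = sqrt(12616 + 1445) = sqrt(14061)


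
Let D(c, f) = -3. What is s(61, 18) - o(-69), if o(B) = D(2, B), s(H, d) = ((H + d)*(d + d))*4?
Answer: 11379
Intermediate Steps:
s(H, d) = 8*d*(H + d) (s(H, d) = ((H + d)*(2*d))*4 = (2*d*(H + d))*4 = 8*d*(H + d))
o(B) = -3
s(61, 18) - o(-69) = 8*18*(61 + 18) - 1*(-3) = 8*18*79 + 3 = 11376 + 3 = 11379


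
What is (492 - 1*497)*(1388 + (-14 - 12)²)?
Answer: -10320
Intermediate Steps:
(492 - 1*497)*(1388 + (-14 - 12)²) = (492 - 497)*(1388 + (-26)²) = -5*(1388 + 676) = -5*2064 = -10320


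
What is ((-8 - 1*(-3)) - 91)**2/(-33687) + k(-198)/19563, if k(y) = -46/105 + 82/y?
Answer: -69423707159/253722230685 ≈ -0.27362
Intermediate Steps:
k(y) = -46/105 + 82/y (k(y) = -46*1/105 + 82/y = -46/105 + 82/y)
((-8 - 1*(-3)) - 91)**2/(-33687) + k(-198)/19563 = ((-8 - 1*(-3)) - 91)**2/(-33687) + (-46/105 + 82/(-198))/19563 = ((-8 + 3) - 91)**2*(-1/33687) + (-46/105 + 82*(-1/198))*(1/19563) = (-5 - 91)**2*(-1/33687) + (-46/105 - 41/99)*(1/19563) = (-96)**2*(-1/33687) - 2953/3465*1/19563 = 9216*(-1/33687) - 2953/67785795 = -1024/3743 - 2953/67785795 = -69423707159/253722230685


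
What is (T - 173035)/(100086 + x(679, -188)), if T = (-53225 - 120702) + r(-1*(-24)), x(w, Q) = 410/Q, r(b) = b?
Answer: -32612172/9407879 ≈ -3.4665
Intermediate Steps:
T = -173903 (T = (-53225 - 120702) - 1*(-24) = -173927 + 24 = -173903)
(T - 173035)/(100086 + x(679, -188)) = (-173903 - 173035)/(100086 + 410/(-188)) = -346938/(100086 + 410*(-1/188)) = -346938/(100086 - 205/94) = -346938/9407879/94 = -346938*94/9407879 = -32612172/9407879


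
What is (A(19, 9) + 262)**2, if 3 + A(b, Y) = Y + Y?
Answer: 76729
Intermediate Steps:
A(b, Y) = -3 + 2*Y (A(b, Y) = -3 + (Y + Y) = -3 + 2*Y)
(A(19, 9) + 262)**2 = ((-3 + 2*9) + 262)**2 = ((-3 + 18) + 262)**2 = (15 + 262)**2 = 277**2 = 76729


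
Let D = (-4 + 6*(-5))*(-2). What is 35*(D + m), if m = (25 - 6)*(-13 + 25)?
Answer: 10360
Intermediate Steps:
m = 228 (m = 19*12 = 228)
D = 68 (D = (-4 - 30)*(-2) = -34*(-2) = 68)
35*(D + m) = 35*(68 + 228) = 35*296 = 10360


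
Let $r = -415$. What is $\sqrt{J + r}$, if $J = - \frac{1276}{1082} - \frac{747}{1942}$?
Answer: $\frac{3 i \sqrt{51089559414374}}{1050622} \approx 20.41 i$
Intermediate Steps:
$J = - \frac{1643123}{1050622}$ ($J = \left(-1276\right) \frac{1}{1082} - \frac{747}{1942} = - \frac{638}{541} - \frac{747}{1942} = - \frac{1643123}{1050622} \approx -1.564$)
$\sqrt{J + r} = \sqrt{- \frac{1643123}{1050622} - 415} = \sqrt{- \frac{437651253}{1050622}} = \frac{3 i \sqrt{51089559414374}}{1050622}$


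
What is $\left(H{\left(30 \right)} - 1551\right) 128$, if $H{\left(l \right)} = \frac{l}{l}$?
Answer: $-198400$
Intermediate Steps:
$H{\left(l \right)} = 1$
$\left(H{\left(30 \right)} - 1551\right) 128 = \left(1 - 1551\right) 128 = \left(-1550\right) 128 = -198400$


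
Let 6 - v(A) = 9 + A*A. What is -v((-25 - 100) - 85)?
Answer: 44103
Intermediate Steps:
v(A) = -3 - A² (v(A) = 6 - (9 + A*A) = 6 - (9 + A²) = 6 + (-9 - A²) = -3 - A²)
-v((-25 - 100) - 85) = -(-3 - ((-25 - 100) - 85)²) = -(-3 - (-125 - 85)²) = -(-3 - 1*(-210)²) = -(-3 - 1*44100) = -(-3 - 44100) = -1*(-44103) = 44103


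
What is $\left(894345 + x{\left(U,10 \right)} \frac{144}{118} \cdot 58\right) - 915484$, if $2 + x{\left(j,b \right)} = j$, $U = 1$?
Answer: $- \frac{1251377}{59} \approx -21210.0$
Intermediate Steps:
$x{\left(j,b \right)} = -2 + j$
$\left(894345 + x{\left(U,10 \right)} \frac{144}{118} \cdot 58\right) - 915484 = \left(894345 + \left(-2 + 1\right) \frac{144}{118} \cdot 58\right) - 915484 = \left(894345 + - \frac{144}{118} \cdot 58\right) - 915484 = \left(894345 + \left(-1\right) \frac{72}{59} \cdot 58\right) - 915484 = \left(894345 - \frac{4176}{59}\right) - 915484 = \frac{52762179}{59} - 915484 = - \frac{1251377}{59}$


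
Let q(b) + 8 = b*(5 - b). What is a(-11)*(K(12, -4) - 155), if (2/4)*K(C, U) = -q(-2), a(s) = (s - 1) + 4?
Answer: 888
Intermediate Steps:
q(b) = -8 + b*(5 - b)
a(s) = 3 + s (a(s) = (-1 + s) + 4 = 3 + s)
K(C, U) = 44 (K(C, U) = 2*(-(-8 - 1*(-2)² + 5*(-2))) = 2*(-(-8 - 1*4 - 10)) = 2*(-(-8 - 4 - 10)) = 2*(-1*(-22)) = 2*22 = 44)
a(-11)*(K(12, -4) - 155) = (3 - 11)*(44 - 155) = -8*(-111) = 888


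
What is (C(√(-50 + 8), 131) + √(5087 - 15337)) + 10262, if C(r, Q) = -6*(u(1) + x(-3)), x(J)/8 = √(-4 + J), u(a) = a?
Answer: 10256 - 48*I*√7 + 5*I*√410 ≈ 10256.0 - 25.754*I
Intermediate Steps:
x(J) = 8*√(-4 + J)
C(r, Q) = -6 - 48*I*√7 (C(r, Q) = -6*(1 + 8*√(-4 - 3)) = -6*(1 + 8*√(-7)) = -6*(1 + 8*(I*√7)) = -6*(1 + 8*I*√7) = -6 - 48*I*√7)
(C(√(-50 + 8), 131) + √(5087 - 15337)) + 10262 = ((-6 - 48*I*√7) + √(5087 - 15337)) + 10262 = ((-6 - 48*I*√7) + √(-10250)) + 10262 = ((-6 - 48*I*√7) + 5*I*√410) + 10262 = (-6 - 48*I*√7 + 5*I*√410) + 10262 = 10256 - 48*I*√7 + 5*I*√410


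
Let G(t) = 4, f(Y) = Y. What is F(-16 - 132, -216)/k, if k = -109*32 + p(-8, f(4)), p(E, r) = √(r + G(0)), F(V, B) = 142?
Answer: -61912/1520767 - 71*√2/3041534 ≈ -0.040744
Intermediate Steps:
p(E, r) = √(4 + r) (p(E, r) = √(r + 4) = √(4 + r))
k = -3488 + 2*√2 (k = -109*32 + √(4 + 4) = -3488 + √8 = -3488 + 2*√2 ≈ -3485.2)
F(-16 - 132, -216)/k = 142/(-3488 + 2*√2)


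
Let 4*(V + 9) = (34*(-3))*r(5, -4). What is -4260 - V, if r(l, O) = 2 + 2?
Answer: -4149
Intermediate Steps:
r(l, O) = 4
V = -111 (V = -9 + ((34*(-3))*4)/4 = -9 + (-102*4)/4 = -9 + (¼)*(-408) = -9 - 102 = -111)
-4260 - V = -4260 - 1*(-111) = -4260 + 111 = -4149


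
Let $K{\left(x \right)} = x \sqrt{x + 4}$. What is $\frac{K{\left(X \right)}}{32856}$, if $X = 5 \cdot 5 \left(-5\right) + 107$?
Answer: $- \frac{3 i \sqrt{14}}{5476} \approx - 0.0020498 i$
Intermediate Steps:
$X = -18$ ($X = 25 \left(-5\right) + 107 = -125 + 107 = -18$)
$K{\left(x \right)} = x \sqrt{4 + x}$
$\frac{K{\left(X \right)}}{32856} = \frac{\left(-18\right) \sqrt{4 - 18}}{32856} = - 18 \sqrt{-14} \cdot \frac{1}{32856} = - 18 i \sqrt{14} \cdot \frac{1}{32856} = - \frac{3 i \sqrt{14}}{5476}$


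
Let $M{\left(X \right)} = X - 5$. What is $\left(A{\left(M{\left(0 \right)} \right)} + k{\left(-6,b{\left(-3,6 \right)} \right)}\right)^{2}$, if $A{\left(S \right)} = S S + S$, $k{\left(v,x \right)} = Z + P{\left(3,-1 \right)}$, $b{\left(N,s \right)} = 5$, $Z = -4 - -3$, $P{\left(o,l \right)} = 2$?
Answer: $441$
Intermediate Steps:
$Z = -1$ ($Z = -4 + 3 = -1$)
$k{\left(v,x \right)} = 1$ ($k{\left(v,x \right)} = -1 + 2 = 1$)
$M{\left(X \right)} = -5 + X$
$A{\left(S \right)} = S + S^{2}$ ($A{\left(S \right)} = S^{2} + S = S + S^{2}$)
$\left(A{\left(M{\left(0 \right)} \right)} + k{\left(-6,b{\left(-3,6 \right)} \right)}\right)^{2} = \left(\left(-5 + 0\right) \left(1 + \left(-5 + 0\right)\right) + 1\right)^{2} = \left(- 5 \left(1 - 5\right) + 1\right)^{2} = \left(\left(-5\right) \left(-4\right) + 1\right)^{2} = \left(20 + 1\right)^{2} = 21^{2} = 441$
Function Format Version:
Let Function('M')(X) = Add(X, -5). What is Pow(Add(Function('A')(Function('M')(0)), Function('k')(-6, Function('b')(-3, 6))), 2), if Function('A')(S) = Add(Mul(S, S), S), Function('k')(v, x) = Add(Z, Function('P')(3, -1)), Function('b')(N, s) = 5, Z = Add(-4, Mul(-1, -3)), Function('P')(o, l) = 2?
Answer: 441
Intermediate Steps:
Z = -1 (Z = Add(-4, 3) = -1)
Function('k')(v, x) = 1 (Function('k')(v, x) = Add(-1, 2) = 1)
Function('M')(X) = Add(-5, X)
Function('A')(S) = Add(S, Pow(S, 2)) (Function('A')(S) = Add(Pow(S, 2), S) = Add(S, Pow(S, 2)))
Pow(Add(Function('A')(Function('M')(0)), Function('k')(-6, Function('b')(-3, 6))), 2) = Pow(Add(Mul(Add(-5, 0), Add(1, Add(-5, 0))), 1), 2) = Pow(Add(Mul(-5, Add(1, -5)), 1), 2) = Pow(Add(Mul(-5, -4), 1), 2) = Pow(Add(20, 1), 2) = Pow(21, 2) = 441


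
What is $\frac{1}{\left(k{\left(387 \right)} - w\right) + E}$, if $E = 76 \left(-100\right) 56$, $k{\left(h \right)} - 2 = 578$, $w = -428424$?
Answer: $\frac{1}{3404} \approx 0.00029377$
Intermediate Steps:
$k{\left(h \right)} = 580$ ($k{\left(h \right)} = 2 + 578 = 580$)
$E = -425600$ ($E = \left(-7600\right) 56 = -425600$)
$\frac{1}{\left(k{\left(387 \right)} - w\right) + E} = \frac{1}{\left(580 - -428424\right) - 425600} = \frac{1}{\left(580 + 428424\right) - 425600} = \frac{1}{429004 - 425600} = \frac{1}{3404}$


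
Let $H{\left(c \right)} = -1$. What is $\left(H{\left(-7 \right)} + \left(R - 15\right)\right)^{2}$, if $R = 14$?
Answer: $4$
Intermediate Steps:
$\left(H{\left(-7 \right)} + \left(R - 15\right)\right)^{2} = \left(-1 + \left(14 - 15\right)\right)^{2} = \left(-1 - 1\right)^{2} = \left(-2\right)^{2} = 4$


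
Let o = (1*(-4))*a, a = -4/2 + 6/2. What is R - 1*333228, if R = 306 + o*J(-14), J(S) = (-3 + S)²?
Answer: -334078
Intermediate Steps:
a = 1 (a = -4*½ + 6*(½) = -2 + 3 = 1)
o = -4 (o = (1*(-4))*1 = -4*1 = -4)
R = -850 (R = 306 - 4*(-3 - 14)² = 306 - 4*(-17)² = 306 - 4*289 = 306 - 1156 = -850)
R - 1*333228 = -850 - 1*333228 = -850 - 333228 = -334078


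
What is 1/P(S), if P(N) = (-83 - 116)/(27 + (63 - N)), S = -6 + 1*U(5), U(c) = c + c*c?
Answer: -66/199 ≈ -0.33166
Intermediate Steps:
U(c) = c + c**2
S = 24 (S = -6 + 1*(5*(1 + 5)) = -6 + 1*(5*6) = -6 + 1*30 = -6 + 30 = 24)
P(N) = -199/(90 - N)
1/P(S) = 1/(199/(-90 + 24)) = 1/(199/(-66)) = 1/(199*(-1/66)) = 1/(-199/66) = -66/199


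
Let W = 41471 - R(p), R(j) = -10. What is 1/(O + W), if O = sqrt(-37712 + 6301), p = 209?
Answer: 41481/1720704772 - I*sqrt(31411)/1720704772 ≈ 2.4107e-5 - 1.03e-7*I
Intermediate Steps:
W = 41481 (W = 41471 - 1*(-10) = 41471 + 10 = 41481)
O = I*sqrt(31411) (O = sqrt(-31411) = I*sqrt(31411) ≈ 177.23*I)
1/(O + W) = 1/(I*sqrt(31411) + 41481) = 1/(41481 + I*sqrt(31411))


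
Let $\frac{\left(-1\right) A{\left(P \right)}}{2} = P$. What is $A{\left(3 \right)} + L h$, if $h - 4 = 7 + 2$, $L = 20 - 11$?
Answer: $111$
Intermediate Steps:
$A{\left(P \right)} = - 2 P$
$L = 9$ ($L = 20 - 11 = 9$)
$h = 13$ ($h = 4 + \left(7 + 2\right) = 4 + 9 = 13$)
$A{\left(3 \right)} + L h = \left(-2\right) 3 + 9 \cdot 13 = -6 + 117 = 111$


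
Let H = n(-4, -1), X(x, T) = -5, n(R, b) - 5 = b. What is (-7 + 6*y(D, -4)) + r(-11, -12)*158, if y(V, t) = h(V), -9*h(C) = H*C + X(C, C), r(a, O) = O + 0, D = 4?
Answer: -5731/3 ≈ -1910.3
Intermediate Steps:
n(R, b) = 5 + b
r(a, O) = O
H = 4 (H = 5 - 1 = 4)
h(C) = 5/9 - 4*C/9 (h(C) = -(4*C - 5)/9 = -(-5 + 4*C)/9 = 5/9 - 4*C/9)
y(V, t) = 5/9 - 4*V/9
(-7 + 6*y(D, -4)) + r(-11, -12)*158 = (-7 + 6*(5/9 - 4/9*4)) - 12*158 = (-7 + 6*(5/9 - 16/9)) - 1896 = (-7 + 6*(-11/9)) - 1896 = (-7 - 22/3) - 1896 = -43/3 - 1896 = -5731/3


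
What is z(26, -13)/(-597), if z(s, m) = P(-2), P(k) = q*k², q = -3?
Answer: 4/199 ≈ 0.020101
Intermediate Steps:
P(k) = -3*k²
z(s, m) = -12 (z(s, m) = -3*(-2)² = -3*4 = -12)
z(26, -13)/(-597) = -12/(-597) = -12*(-1/597) = 4/199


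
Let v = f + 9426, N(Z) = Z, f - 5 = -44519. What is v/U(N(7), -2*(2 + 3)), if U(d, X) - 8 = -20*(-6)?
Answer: -2193/8 ≈ -274.13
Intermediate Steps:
f = -44514 (f = 5 - 44519 = -44514)
v = -35088 (v = -44514 + 9426 = -35088)
U(d, X) = 128 (U(d, X) = 8 - 20*(-6) = 8 + 120 = 128)
v/U(N(7), -2*(2 + 3)) = -35088/128 = -35088*1/128 = -2193/8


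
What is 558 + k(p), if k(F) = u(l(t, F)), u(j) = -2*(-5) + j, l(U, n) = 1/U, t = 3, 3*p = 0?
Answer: 1705/3 ≈ 568.33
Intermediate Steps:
p = 0 (p = (1/3)*0 = 0)
u(j) = 10 + j
k(F) = 31/3 (k(F) = 10 + 1/3 = 31/3)
558 + k(p) = 558 + 31/3 = 1705/3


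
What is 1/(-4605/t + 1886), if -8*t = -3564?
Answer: 297/557072 ≈ 0.00053314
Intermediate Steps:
t = 891/2 (t = -⅛*(-3564) = 891/2 ≈ 445.50)
1/(-4605/t + 1886) = 1/(-4605/891/2 + 1886) = 1/(-4605*2/891 + 1886) = 1/(-3070/297 + 1886) = 1/(557072/297) = 297/557072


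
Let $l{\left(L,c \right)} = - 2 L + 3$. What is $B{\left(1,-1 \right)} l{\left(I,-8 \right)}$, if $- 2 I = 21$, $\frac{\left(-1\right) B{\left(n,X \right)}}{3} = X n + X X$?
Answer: $0$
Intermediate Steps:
$B{\left(n,X \right)} = - 3 X^{2} - 3 X n$ ($B{\left(n,X \right)} = - 3 \left(X n + X X\right) = - 3 \left(X n + X^{2}\right) = - 3 \left(X^{2} + X n\right) = - 3 X^{2} - 3 X n$)
$I = - \frac{21}{2}$ ($I = \left(- \frac{1}{2}\right) 21 = - \frac{21}{2} \approx -10.5$)
$l{\left(L,c \right)} = 3 - 2 L$
$B{\left(1,-1 \right)} l{\left(I,-8 \right)} = \left(-3\right) \left(-1\right) \left(-1 + 1\right) \left(3 - -21\right) = \left(-3\right) \left(-1\right) 0 \left(3 + 21\right) = 0 \cdot 24 = 0$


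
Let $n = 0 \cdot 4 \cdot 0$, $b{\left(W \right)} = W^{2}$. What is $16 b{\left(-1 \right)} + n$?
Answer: $16$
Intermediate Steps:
$n = 0$ ($n = 0 \cdot 0 = 0$)
$16 b{\left(-1 \right)} + n = 16 \left(-1\right)^{2} + 0 = 16 \cdot 1 + 0 = 16 + 0 = 16$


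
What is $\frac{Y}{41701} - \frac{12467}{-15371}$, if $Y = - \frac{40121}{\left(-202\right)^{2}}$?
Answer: $\frac{21212826619177}{26154795641084} \approx 0.81105$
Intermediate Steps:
$Y = - \frac{40121}{40804} \approx -0.98326$
$\frac{Y}{41701} - \frac{12467}{-15371} = - \frac{40121}{40804 \cdot 41701} - \frac{12467}{-15371} = \left(- \frac{40121}{40804}\right) \frac{1}{41701} - - \frac{12467}{15371} = - \frac{40121}{1701567604} + \frac{12467}{15371} = \frac{21212826619177}{26154795641084}$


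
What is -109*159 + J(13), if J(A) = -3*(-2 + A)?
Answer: -17364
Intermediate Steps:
J(A) = 6 - 3*A
-109*159 + J(13) = -109*159 + (6 - 3*13) = -17331 + (6 - 39) = -17331 - 33 = -17364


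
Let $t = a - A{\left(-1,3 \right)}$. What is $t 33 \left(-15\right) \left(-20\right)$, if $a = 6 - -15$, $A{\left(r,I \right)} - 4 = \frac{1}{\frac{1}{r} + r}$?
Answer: $173250$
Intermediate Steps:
$A{\left(r,I \right)} = 4 + \frac{1}{r + \frac{1}{r}}$ ($A{\left(r,I \right)} = 4 + \frac{1}{\frac{1}{r} + r} = 4 + \frac{1}{r + \frac{1}{r}}$)
$a = 21$ ($a = 6 + 15 = 21$)
$t = \frac{35}{2}$ ($t = 21 - \frac{4 - 1 + 4 \left(-1\right)^{2}}{1 + \left(-1\right)^{2}} = 21 - \frac{4 - 1 + 4 \cdot 1}{1 + 1} = 21 - \frac{4 - 1 + 4}{2} = 21 - \frac{1}{2} \cdot 7 = 21 - \frac{7}{2} = \frac{35}{2} \approx 17.5$)
$t 33 \left(-15\right) \left(-20\right) = \frac{35 \cdot 33 \left(-15\right) \left(-20\right)}{2} = \frac{35 \left(\left(-495\right) \left(-20\right)\right)}{2} = \frac{35}{2} \cdot 9900 = 173250$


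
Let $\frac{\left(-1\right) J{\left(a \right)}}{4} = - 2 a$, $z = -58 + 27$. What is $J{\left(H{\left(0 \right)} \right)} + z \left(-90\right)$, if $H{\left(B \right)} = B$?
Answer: $2790$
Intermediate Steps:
$z = -31$
$J{\left(a \right)} = 8 a$ ($J{\left(a \right)} = - 4 \left(- 2 a\right) = 8 a$)
$J{\left(H{\left(0 \right)} \right)} + z \left(-90\right) = 8 \cdot 0 - -2790 = 0 + 2790 = 2790$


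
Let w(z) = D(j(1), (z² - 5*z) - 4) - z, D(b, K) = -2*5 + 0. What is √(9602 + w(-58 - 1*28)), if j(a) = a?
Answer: √9678 ≈ 98.377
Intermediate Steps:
D(b, K) = -10 (D(b, K) = -10 + 0 = -10)
w(z) = -10 - z
√(9602 + w(-58 - 1*28)) = √(9602 + (-10 - (-58 - 1*28))) = √(9602 + (-10 - (-58 - 28))) = √(9602 + (-10 - 1*(-86))) = √(9602 + (-10 + 86)) = √(9602 + 76) = √9678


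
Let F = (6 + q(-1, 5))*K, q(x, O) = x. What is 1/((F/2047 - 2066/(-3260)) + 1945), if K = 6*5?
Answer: 3336610/6492065501 ≈ 0.00051395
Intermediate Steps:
K = 30
F = 150 (F = (6 - 1)*30 = 5*30 = 150)
1/((F/2047 - 2066/(-3260)) + 1945) = 1/((150/2047 - 2066/(-3260)) + 1945) = 1/((150*(1/2047) - 2066*(-1/3260)) + 1945) = 1/((150/2047 + 1033/1630) + 1945) = 1/(2359051/3336610 + 1945) = 1/(6492065501/3336610) = 3336610/6492065501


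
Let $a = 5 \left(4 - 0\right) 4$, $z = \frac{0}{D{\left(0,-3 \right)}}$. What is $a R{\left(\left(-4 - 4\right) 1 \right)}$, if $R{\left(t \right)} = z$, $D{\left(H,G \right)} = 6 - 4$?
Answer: $0$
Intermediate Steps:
$D{\left(H,G \right)} = 2$
$z = 0$ ($z = \frac{0}{2} = 0 \cdot \frac{1}{2} = 0$)
$R{\left(t \right)} = 0$
$a = 80$ ($a = 5 \left(4 + 0\right) 4 = 5 \cdot 4 \cdot 4 = 20 \cdot 4 = 80$)
$a R{\left(\left(-4 - 4\right) 1 \right)} = 80 \cdot 0 = 0$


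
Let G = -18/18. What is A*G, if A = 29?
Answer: -29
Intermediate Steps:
G = -1 (G = -18*1/18 = -1)
A*G = 29*(-1) = -29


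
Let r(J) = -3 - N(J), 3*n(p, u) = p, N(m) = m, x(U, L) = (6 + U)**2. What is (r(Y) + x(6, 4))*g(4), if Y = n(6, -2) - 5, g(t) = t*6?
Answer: 3456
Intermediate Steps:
n(p, u) = p/3
g(t) = 6*t
Y = -3 (Y = (1/3)*6 - 5 = 2 - 5 = -3)
r(J) = -3 - J
(r(Y) + x(6, 4))*g(4) = ((-3 - 1*(-3)) + (6 + 6)**2)*(6*4) = ((-3 + 3) + 12**2)*24 = (0 + 144)*24 = 144*24 = 3456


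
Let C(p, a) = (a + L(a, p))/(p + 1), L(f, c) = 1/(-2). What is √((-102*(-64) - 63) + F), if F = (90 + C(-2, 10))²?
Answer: √51781/2 ≈ 113.78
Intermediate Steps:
L(f, c) = -½
C(p, a) = (-½ + a)/(1 + p) (C(p, a) = (a - ½)/(p + 1) = (-½ + a)/(1 + p))
F = 25921/4 (F = (90 + (-½ + 10)/(1 - 2))² = (90 + (19/2)/(-1))² = (90 - 1*19/2)² = (90 - 19/2)² = (161/2)² = 25921/4 ≈ 6480.3)
√((-102*(-64) - 63) + F) = √((-102*(-64) - 63) + 25921/4) = √((6528 - 63) + 25921/4) = √(6465 + 25921/4) = √(51781/4) = √51781/2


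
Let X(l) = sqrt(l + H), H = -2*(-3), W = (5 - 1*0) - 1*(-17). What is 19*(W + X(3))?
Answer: 475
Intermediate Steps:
W = 22 (W = (5 + 0) + 17 = 5 + 17 = 22)
H = 6
X(l) = sqrt(6 + l) (X(l) = sqrt(l + 6) = sqrt(6 + l))
19*(W + X(3)) = 19*(22 + sqrt(6 + 3)) = 19*(22 + sqrt(9)) = 19*(22 + 3) = 19*25 = 475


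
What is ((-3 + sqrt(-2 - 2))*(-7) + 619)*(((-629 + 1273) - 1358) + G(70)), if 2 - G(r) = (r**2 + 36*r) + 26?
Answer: -5221120 + 114212*I ≈ -5.2211e+6 + 1.1421e+5*I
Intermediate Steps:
G(r) = -24 - r**2 - 36*r (G(r) = 2 - ((r**2 + 36*r) + 26) = 2 - (26 + r**2 + 36*r) = 2 + (-26 - r**2 - 36*r) = -24 - r**2 - 36*r)
((-3 + sqrt(-2 - 2))*(-7) + 619)*(((-629 + 1273) - 1358) + G(70)) = ((-3 + sqrt(-2 - 2))*(-7) + 619)*(((-629 + 1273) - 1358) + (-24 - 1*70**2 - 36*70)) = ((-3 + sqrt(-4))*(-7) + 619)*((644 - 1358) + (-24 - 1*4900 - 2520)) = ((-3 + 2*I)*(-7) + 619)*(-714 + (-24 - 4900 - 2520)) = ((21 - 14*I) + 619)*(-714 - 7444) = (640 - 14*I)*(-8158) = -5221120 + 114212*I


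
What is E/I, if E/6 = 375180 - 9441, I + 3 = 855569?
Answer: 1097217/427783 ≈ 2.5649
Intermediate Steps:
I = 855566 (I = -3 + 855569 = 855566)
E = 2194434 (E = 6*(375180 - 9441) = 6*365739 = 2194434)
E/I = 2194434/855566 = 2194434*(1/855566) = 1097217/427783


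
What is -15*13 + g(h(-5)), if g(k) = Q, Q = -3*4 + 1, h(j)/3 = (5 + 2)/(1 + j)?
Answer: -206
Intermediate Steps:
h(j) = 21/(1 + j) (h(j) = 3*((5 + 2)/(1 + j)) = 3*(7/(1 + j)) = 21/(1 + j))
Q = -11 (Q = -12 + 1 = -11)
g(k) = -11
-15*13 + g(h(-5)) = -15*13 - 11 = -195 - 11 = -206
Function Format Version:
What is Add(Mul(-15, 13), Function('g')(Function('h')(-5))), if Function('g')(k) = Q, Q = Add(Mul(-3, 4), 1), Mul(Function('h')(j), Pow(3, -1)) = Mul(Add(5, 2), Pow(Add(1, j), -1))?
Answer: -206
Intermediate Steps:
Function('h')(j) = Mul(21, Pow(Add(1, j), -1)) (Function('h')(j) = Mul(3, Mul(Add(5, 2), Pow(Add(1, j), -1))) = Mul(3, Mul(7, Pow(Add(1, j), -1))) = Mul(21, Pow(Add(1, j), -1)))
Q = -11 (Q = Add(-12, 1) = -11)
Function('g')(k) = -11
Add(Mul(-15, 13), Function('g')(Function('h')(-5))) = Add(Mul(-15, 13), -11) = Add(-195, -11) = -206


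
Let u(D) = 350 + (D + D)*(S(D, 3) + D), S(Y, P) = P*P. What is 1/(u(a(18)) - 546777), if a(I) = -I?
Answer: -1/546103 ≈ -1.8312e-6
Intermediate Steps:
S(Y, P) = P**2
u(D) = 350 + 2*D*(9 + D) (u(D) = 350 + (D + D)*(3**2 + D) = 350 + (2*D)*(9 + D) = 350 + 2*D*(9 + D))
1/(u(a(18)) - 546777) = 1/((350 + 2*(-1*18)**2 + 18*(-1*18)) - 546777) = 1/((350 + 2*(-18)**2 + 18*(-18)) - 546777) = 1/((350 + 2*324 - 324) - 546777) = 1/((350 + 648 - 324) - 546777) = 1/(674 - 546777) = 1/(-546103) = -1/546103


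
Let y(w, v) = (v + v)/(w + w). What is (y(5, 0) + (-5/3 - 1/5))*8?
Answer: -224/15 ≈ -14.933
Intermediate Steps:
y(w, v) = v/w (y(w, v) = (2*v)/((2*w)) = (2*v)*(1/(2*w)) = v/w)
(y(5, 0) + (-5/3 - 1/5))*8 = (0/5 + (-5/3 - 1/5))*8 = (0*(⅕) + (-5*⅓ - 1*⅕))*8 = (0 + (-5/3 - ⅕))*8 = (0 - 28/15)*8 = -28/15*8 = -224/15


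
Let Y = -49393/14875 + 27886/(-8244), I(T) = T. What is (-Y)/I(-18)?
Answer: -411000071/1103665500 ≈ -0.37240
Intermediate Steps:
Y = -411000071/61314750 (Y = -49393*1/14875 + 27886*(-1/8244) = -49393/14875 - 13943/4122 = -411000071/61314750 ≈ -6.7031)
(-Y)/I(-18) = -1*(-411000071/61314750)/(-18) = (411000071/61314750)*(-1/18) = -411000071/1103665500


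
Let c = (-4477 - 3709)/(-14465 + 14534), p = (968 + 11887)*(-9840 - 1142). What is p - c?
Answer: -9740970904/69 ≈ -1.4117e+8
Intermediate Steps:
p = -141173610 (p = 12855*(-10982) = -141173610)
c = -8186/69 ≈ -118.64
p - c = -141173610 - 1*(-8186/69) = -141173610 + 8186/69 = -9740970904/69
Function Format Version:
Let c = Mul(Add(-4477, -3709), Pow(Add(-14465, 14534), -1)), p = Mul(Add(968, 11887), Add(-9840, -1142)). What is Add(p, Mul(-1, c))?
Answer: Rational(-9740970904, 69) ≈ -1.4117e+8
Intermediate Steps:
p = -141173610 (p = Mul(12855, -10982) = -141173610)
c = Rational(-8186, 69) (c = Mul(-8186, Pow(69, -1)) = Mul(-8186, Rational(1, 69)) = Rational(-8186, 69) ≈ -118.64)
Add(p, Mul(-1, c)) = Add(-141173610, Mul(-1, Rational(-8186, 69))) = Add(-141173610, Rational(8186, 69)) = Rational(-9740970904, 69)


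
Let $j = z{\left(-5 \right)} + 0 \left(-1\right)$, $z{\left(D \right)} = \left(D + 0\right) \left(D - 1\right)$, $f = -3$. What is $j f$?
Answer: $-90$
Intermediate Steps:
$z{\left(D \right)} = D \left(-1 + D\right)$
$j = 30$ ($j = - 5 \left(-1 - 5\right) + 0 \left(-1\right) = \left(-5\right) \left(-6\right) + 0 = 30 + 0 = 30$)
$j f = 30 \left(-3\right) = -90$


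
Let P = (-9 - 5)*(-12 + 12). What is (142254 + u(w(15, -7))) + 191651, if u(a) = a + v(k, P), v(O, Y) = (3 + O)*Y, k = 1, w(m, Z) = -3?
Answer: 333902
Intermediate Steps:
P = 0 (P = -14*0 = 0)
v(O, Y) = Y*(3 + O)
u(a) = a (u(a) = a + 0*(3 + 1) = a + 0*4 = a + 0 = a)
(142254 + u(w(15, -7))) + 191651 = (142254 - 3) + 191651 = 142251 + 191651 = 333902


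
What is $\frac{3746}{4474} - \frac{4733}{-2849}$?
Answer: $\frac{15923898}{6373213} \approx 2.4986$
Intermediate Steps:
$\frac{3746}{4474} - \frac{4733}{-2849} = 3746 \cdot \frac{1}{4474} - - \frac{4733}{2849} = \frac{1873}{2237} + \frac{4733}{2849} = \frac{15923898}{6373213}$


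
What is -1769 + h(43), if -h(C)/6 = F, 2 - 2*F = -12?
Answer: -1811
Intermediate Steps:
F = 7 (F = 1 - ½*(-12) = 1 + 6 = 7)
h(C) = -42 (h(C) = -6*7 = -42)
-1769 + h(43) = -1769 - 42 = -1811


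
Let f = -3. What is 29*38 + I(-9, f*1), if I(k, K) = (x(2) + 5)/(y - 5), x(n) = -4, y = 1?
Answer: 4407/4 ≈ 1101.8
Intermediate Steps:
I(k, K) = -¼ (I(k, K) = (-4 + 5)/(1 - 5) = 1/(-4) = 1*(-¼) = -¼)
29*38 + I(-9, f*1) = 29*38 - ¼ = 1102 - ¼ = 4407/4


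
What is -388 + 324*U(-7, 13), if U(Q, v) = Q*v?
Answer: -29872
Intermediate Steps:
-388 + 324*U(-7, 13) = -388 + 324*(-7*13) = -388 + 324*(-91) = -388 - 29484 = -29872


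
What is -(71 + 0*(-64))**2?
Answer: -5041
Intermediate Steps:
-(71 + 0*(-64))**2 = -(71 + 0)**2 = -1*71**2 = -1*5041 = -5041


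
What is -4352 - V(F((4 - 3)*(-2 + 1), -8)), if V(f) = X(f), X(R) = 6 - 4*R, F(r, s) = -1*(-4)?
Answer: -4342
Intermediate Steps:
F(r, s) = 4
V(f) = 6 - 4*f
-4352 - V(F((4 - 3)*(-2 + 1), -8)) = -4352 - (6 - 4*4) = -4352 - (6 - 16) = -4352 - 1*(-10) = -4352 + 10 = -4342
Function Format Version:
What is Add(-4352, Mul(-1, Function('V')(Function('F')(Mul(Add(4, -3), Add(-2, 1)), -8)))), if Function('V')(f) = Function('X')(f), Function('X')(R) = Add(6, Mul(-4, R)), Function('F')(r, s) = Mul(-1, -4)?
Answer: -4342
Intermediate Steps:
Function('F')(r, s) = 4
Function('V')(f) = Add(6, Mul(-4, f))
Add(-4352, Mul(-1, Function('V')(Function('F')(Mul(Add(4, -3), Add(-2, 1)), -8)))) = Add(-4352, Mul(-1, Add(6, Mul(-4, 4)))) = Add(-4352, Mul(-1, Add(6, -16))) = Add(-4352, Mul(-1, -10)) = Add(-4352, 10) = -4342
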